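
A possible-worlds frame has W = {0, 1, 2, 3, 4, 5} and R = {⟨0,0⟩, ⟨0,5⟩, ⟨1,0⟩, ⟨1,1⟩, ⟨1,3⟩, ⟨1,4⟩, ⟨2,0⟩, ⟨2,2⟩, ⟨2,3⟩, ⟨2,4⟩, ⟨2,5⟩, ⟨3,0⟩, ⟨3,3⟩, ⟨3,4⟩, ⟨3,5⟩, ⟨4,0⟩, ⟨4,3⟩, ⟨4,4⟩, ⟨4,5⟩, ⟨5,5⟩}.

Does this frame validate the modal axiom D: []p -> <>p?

Yes

By correspondence theory, D is valid on a frame iff R is serial.
Serial: yes — every world has a successor (e.g. 0 R 0).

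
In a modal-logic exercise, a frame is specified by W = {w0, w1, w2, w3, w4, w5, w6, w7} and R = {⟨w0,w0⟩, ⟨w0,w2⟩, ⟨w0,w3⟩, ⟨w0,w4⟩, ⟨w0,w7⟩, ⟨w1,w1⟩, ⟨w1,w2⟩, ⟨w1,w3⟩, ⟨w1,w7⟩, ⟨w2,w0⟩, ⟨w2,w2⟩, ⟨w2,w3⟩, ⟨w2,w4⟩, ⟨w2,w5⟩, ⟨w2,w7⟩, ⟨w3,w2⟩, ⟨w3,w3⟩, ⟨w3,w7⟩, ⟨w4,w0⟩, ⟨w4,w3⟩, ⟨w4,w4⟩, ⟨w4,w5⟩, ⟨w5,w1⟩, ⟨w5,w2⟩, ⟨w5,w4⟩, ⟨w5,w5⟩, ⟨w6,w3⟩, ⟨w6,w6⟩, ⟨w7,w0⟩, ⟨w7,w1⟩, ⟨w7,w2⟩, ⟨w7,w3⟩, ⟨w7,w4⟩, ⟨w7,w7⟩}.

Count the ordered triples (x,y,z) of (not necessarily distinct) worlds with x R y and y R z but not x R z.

Enumerating: (w0,w2,w5), (w0,w4,w5), (w0,w7,w1), (w1,w2,w0), (w1,w2,w4), (w1,w2,w5), (w1,w7,w0), (w1,w7,w4), (w2,w5,w1), (w2,w7,w1), (w3,w2,w0), (w3,w2,w4), … and 21 more.
Total: 33.

33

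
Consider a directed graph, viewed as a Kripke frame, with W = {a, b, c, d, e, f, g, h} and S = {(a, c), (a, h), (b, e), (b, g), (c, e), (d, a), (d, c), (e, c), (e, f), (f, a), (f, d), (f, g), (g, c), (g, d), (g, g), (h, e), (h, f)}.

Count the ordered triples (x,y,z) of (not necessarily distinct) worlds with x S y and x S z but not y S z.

Enumerating: (a,c,c), (a,c,h), (a,h,c), (a,h,h), (b,e,e), (b,e,g), (b,g,e), (c,e,e), (d,a,a), (d,c,a), (d,c,c), (e,c,c), … and 17 more.
Total: 29.

29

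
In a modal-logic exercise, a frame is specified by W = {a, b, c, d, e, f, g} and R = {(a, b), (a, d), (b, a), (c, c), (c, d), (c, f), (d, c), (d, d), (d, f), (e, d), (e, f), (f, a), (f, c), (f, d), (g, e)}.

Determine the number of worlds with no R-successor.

R is serial; there are no such worlds.

0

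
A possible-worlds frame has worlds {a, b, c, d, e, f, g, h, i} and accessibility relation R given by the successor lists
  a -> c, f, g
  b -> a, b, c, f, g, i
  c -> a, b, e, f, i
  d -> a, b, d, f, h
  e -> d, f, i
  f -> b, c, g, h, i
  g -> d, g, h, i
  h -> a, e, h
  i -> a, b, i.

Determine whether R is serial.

Yes

Serial: yes — every world has a successor (e.g. a R c).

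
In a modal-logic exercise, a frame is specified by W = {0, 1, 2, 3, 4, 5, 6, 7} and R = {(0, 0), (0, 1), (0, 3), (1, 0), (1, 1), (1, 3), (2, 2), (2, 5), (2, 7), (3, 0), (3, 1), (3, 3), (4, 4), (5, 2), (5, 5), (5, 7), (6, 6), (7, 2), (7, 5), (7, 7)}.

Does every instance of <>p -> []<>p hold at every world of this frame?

Axiom 5 corresponds to the accessibility relation being Euclidean.
Euclidean: yes — any two successors of a common world are R-related.

Yes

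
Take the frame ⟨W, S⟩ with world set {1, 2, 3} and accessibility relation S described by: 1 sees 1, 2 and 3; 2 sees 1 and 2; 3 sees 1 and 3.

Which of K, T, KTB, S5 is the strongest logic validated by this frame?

KTB

Reflexive (axiom T): yes — every world is S-related to itself.
Symmetric (axiom B): yes — every pair in S has its reverse in S.
Euclidean (axiom 5): no — 1 S 2 and 1 S 3, but not 2 S 3.
So F validates K, T, KTB; S5 would additionally require S to be Euclidean. The strongest is KTB.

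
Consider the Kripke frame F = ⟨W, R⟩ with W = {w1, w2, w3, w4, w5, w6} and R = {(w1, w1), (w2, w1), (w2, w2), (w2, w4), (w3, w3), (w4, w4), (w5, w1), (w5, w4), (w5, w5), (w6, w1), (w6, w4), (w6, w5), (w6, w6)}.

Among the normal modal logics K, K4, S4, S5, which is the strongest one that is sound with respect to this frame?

S4

Transitive (axiom 4): yes — every two-step R-path is closed by a direct edge.
Reflexive (axiom T): yes — every world is R-related to itself.
Euclidean (axiom 5): no — w2 R w1 and w2 R w4, but not w1 R w4.
So F validates K, K4, S4; S5 would additionally require R to be Euclidean. The strongest is S4.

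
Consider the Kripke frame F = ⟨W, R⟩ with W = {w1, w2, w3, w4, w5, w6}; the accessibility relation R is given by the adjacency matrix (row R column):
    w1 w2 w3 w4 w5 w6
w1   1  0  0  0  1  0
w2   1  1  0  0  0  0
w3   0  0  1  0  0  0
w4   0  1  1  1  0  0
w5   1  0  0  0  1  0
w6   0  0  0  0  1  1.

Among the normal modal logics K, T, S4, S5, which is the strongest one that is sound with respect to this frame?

T

Reflexive (axiom T): yes — every world is R-related to itself.
Transitive (axiom 4): no — w2 R w1 and w1 R w5, but not w2 R w5.
Euclidean (axiom 5): no — w4 R w2 and w4 R w3, but not w2 R w3.
So F validates K, T; S4 would additionally require R to be transitive. The strongest is T.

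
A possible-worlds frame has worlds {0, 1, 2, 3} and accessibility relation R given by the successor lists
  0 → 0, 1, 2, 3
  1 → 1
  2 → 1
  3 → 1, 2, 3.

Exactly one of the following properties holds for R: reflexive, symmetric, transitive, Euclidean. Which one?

Reflexive: no — 2 is not related to itself.
Symmetric: no — 0 R 1 but not 1 R 0.
Transitive: yes — every two-step R-path is closed by a direct edge.
Euclidean: no — 0 R 1 and 0 R 2, but not 1 R 2.
Only transitive holds.

transitive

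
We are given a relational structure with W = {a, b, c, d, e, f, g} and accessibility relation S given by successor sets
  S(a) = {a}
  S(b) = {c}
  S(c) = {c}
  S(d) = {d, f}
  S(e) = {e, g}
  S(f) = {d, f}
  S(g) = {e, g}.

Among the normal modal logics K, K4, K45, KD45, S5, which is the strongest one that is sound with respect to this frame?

Transitive (axiom 4): yes — every two-step S-path is closed by a direct edge.
Euclidean (axiom 5): yes — any two successors of a common world are S-related.
Serial (axiom D): yes — every world has a successor (e.g. a S a).
Reflexive (axiom T): no — b is not related to itself.
So F validates K, K4, K45, KD45; S5 would additionally require S to be reflexive. The strongest is KD45.

KD45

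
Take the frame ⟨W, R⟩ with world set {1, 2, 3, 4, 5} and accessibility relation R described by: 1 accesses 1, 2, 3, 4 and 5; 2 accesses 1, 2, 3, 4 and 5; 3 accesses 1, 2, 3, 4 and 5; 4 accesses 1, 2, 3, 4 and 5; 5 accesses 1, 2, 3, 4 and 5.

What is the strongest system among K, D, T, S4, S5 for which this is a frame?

S5

Serial (axiom D): yes — every world has a successor (e.g. 1 R 1).
Reflexive (axiom T): yes — every world is R-related to itself.
Transitive (axiom 4): yes — every two-step R-path is closed by a direct edge.
Euclidean (axiom 5): yes — any two successors of a common world are R-related.
So F validates K, D, T, S4, S5. The strongest is S5.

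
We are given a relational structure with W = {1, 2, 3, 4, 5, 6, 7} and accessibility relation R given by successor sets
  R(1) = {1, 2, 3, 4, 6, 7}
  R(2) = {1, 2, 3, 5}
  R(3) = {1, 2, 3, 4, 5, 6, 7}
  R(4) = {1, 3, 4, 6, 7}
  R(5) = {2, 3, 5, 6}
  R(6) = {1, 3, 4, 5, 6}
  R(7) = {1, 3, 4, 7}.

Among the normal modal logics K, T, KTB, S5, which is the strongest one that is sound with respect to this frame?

KTB

Reflexive (axiom T): yes — every world is R-related to itself.
Symmetric (axiom B): yes — every pair in R has its reverse in R.
Euclidean (axiom 5): no — 1 R 2 and 1 R 4, but not 2 R 4.
So F validates K, T, KTB; S5 would additionally require R to be Euclidean. The strongest is KTB.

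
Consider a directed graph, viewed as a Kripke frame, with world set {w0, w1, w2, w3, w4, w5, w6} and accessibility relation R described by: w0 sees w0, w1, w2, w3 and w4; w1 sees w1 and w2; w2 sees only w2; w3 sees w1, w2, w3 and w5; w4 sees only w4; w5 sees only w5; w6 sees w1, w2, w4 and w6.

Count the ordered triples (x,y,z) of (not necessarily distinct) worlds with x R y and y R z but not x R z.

1

Enumerating: (w0,w3,w5).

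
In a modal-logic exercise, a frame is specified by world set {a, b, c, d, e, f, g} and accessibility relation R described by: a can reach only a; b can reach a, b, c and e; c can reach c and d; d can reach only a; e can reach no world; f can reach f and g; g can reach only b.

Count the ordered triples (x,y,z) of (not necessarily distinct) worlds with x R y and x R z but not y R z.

14

Enumerating: (b,a,b), (b,a,c), (b,a,e), (b,c,a), (b,c,b), (b,c,e), (b,e,a), (b,e,b), (b,e,c), (b,e,e), (c,d,c), (c,d,d), (f,g,f), (f,g,g).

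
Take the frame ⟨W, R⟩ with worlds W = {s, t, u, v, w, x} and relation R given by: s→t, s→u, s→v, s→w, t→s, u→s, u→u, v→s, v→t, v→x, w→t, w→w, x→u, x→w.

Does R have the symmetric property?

No

Symmetric: no — s R w but not w R s.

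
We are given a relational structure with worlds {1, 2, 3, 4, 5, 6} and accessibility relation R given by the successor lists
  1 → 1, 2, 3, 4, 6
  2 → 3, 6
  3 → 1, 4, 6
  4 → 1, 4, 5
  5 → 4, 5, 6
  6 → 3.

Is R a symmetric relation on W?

Symmetric: no — 1 R 2 but not 2 R 1.

No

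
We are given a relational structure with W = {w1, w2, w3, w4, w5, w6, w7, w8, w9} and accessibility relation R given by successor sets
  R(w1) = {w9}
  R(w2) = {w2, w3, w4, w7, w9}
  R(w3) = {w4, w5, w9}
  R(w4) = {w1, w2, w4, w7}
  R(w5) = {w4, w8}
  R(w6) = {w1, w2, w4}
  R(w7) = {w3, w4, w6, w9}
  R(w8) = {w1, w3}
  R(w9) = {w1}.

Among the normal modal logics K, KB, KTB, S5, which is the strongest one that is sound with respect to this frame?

K

Symmetric (axiom B): no — w2 R w3 but not w3 R w2.
Reflexive (axiom T): no — w1 is not related to itself.
Euclidean (axiom 5): no — w2 R w3 and w2 R w7, but not w3 R w7.
So F validates K; KB would additionally require R to be symmetric. The strongest is K.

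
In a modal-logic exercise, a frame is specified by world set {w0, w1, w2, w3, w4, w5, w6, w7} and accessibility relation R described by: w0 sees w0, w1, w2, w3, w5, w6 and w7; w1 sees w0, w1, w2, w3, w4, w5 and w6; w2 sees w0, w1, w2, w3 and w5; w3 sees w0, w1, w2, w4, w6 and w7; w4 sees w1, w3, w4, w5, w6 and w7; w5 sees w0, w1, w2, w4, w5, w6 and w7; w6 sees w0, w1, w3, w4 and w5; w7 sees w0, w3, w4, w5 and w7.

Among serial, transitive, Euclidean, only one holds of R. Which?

Serial: yes — every world has a successor (e.g. w0 R w0).
Transitive: no — w0 R w1 and w1 R w4, but not w0 R w4.
Euclidean: no — w0 R w1 and w0 R w7, but not w1 R w7.
Only serial holds.

serial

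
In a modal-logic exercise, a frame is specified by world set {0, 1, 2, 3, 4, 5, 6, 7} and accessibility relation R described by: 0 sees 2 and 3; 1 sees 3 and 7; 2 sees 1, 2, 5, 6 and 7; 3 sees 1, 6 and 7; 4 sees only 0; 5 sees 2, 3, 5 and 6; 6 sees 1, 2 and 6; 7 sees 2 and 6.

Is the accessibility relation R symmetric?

No

Symmetric: no — 0 R 2 but not 2 R 0.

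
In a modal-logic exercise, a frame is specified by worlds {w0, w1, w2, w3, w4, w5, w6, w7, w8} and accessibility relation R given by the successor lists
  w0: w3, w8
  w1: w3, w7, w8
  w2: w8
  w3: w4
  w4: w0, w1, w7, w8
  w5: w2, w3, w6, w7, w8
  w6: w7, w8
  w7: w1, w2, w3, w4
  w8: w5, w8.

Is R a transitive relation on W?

No

Transitive: no — w0 R w3 and w3 R w4, but not w0 R w4.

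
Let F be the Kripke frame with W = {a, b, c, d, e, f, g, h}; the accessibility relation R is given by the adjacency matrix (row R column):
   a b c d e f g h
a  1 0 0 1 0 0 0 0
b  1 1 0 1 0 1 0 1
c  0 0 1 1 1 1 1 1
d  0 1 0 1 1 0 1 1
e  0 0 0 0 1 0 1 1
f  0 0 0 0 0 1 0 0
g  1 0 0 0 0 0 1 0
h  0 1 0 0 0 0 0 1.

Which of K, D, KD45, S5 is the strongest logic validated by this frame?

D

Serial (axiom D): yes — every world has a successor (e.g. a R a).
Euclidean (axiom 5): no — b R a and b R f, but not a R f.
Transitive (axiom 4): no — a R d and d R b, but not a R b.
Reflexive (axiom T): yes — every world is R-related to itself.
So F validates K, D; KD45 would additionally require R to be Euclidean and transitive. The strongest is D.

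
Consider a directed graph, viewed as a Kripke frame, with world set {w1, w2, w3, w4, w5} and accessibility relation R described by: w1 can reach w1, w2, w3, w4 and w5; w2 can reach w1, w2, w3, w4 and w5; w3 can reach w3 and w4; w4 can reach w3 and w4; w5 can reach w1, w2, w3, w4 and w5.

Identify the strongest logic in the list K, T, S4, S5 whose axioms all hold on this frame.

S4

Reflexive (axiom T): yes — every world is R-related to itself.
Transitive (axiom 4): yes — every two-step R-path is closed by a direct edge.
Euclidean (axiom 5): no — w1 R w3 and w1 R w2, but not w3 R w2.
So F validates K, T, S4; S5 would additionally require R to be Euclidean. The strongest is S4.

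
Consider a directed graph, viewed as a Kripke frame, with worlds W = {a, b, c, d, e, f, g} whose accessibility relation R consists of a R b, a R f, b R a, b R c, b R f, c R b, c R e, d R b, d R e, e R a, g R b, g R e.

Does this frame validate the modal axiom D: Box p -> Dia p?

No

The schema D characterises exactly the serial frames.
Serial: no — f has no R-successor.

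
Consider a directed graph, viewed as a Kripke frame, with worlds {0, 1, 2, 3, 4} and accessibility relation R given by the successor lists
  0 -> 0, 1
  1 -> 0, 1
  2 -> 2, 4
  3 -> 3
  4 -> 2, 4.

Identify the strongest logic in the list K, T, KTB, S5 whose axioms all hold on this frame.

Reflexive (axiom T): yes — every world is R-related to itself.
Symmetric (axiom B): yes — every pair in R has its reverse in R.
Euclidean (axiom 5): yes — any two successors of a common world are R-related.
So F validates K, T, KTB, S5. The strongest is S5.

S5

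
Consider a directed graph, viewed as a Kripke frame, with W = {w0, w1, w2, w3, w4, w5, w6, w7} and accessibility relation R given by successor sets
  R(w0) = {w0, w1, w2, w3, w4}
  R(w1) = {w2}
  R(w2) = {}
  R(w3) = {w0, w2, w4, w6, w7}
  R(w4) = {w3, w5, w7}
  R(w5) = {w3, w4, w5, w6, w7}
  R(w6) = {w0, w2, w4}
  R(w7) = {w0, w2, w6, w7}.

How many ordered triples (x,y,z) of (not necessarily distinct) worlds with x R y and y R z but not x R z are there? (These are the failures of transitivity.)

Enumerating: (w0,w3,w6), (w0,w3,w7), (w0,w4,w5), (w0,w4,w7), (w3,w0,w1), (w3,w0,w3), (w3,w4,w3), (w3,w4,w5), (w4,w3,w0), (w4,w3,w2), (w4,w3,w4), (w4,w3,w6), … and 20 more.
Total: 32.

32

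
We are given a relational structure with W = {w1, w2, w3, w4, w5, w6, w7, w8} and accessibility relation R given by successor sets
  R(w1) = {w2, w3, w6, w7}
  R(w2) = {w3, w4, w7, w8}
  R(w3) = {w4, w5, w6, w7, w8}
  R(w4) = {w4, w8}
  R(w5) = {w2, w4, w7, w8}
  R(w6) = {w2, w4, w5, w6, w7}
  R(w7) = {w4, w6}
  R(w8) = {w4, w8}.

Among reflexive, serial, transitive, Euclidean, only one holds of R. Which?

Reflexive: no — w1 is not related to itself.
Serial: yes — every world has a successor (e.g. w1 R w2).
Transitive: no — w1 R w2 and w2 R w4, but not w1 R w4.
Euclidean: no — w1 R w2 and w1 R w6, but not w2 R w6.
Only serial holds.

serial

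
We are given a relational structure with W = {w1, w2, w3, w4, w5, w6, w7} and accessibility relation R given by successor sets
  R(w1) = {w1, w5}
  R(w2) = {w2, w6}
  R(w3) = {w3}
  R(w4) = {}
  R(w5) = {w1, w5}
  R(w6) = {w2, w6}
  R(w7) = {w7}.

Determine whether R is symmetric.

Symmetric: yes — every pair in R has its reverse in R.

Yes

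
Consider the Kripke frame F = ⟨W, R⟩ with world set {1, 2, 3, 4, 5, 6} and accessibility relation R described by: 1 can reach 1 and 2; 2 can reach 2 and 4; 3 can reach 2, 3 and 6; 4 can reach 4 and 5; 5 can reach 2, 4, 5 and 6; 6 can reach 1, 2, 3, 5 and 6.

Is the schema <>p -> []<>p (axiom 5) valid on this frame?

No

Axiom 5 corresponds to the accessibility relation being Euclidean.
Euclidean: no — 3 R 2 and 3 R 6, but not 2 R 6.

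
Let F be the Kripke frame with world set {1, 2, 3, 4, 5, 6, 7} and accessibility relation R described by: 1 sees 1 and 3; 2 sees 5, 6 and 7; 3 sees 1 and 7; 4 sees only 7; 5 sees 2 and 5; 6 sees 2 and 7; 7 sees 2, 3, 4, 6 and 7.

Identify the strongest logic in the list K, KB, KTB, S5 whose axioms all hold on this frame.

KB

Symmetric (axiom B): yes — every pair in R has its reverse in R.
Reflexive (axiom T): no — 2 is not related to itself.
Euclidean (axiom 5): no — 2 R 5 and 2 R 6, but not 5 R 6.
So F validates K, KB; KTB would additionally require R to be reflexive. The strongest is KB.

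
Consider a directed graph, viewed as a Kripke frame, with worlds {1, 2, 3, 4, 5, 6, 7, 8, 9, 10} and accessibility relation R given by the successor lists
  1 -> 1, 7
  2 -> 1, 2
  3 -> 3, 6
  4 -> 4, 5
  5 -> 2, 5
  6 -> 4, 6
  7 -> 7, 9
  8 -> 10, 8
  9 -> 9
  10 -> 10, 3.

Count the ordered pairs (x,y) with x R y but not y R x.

Enumerating: (1,7), (10,3), (2,1), (3,6), (4,5), (5,2), (6,4), (7,9), (8,10).

9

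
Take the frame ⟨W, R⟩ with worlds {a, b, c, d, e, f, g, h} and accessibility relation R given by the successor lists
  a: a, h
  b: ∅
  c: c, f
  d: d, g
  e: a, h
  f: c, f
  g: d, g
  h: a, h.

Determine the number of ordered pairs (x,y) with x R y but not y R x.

Enumerating: (e,a), (e,h).

2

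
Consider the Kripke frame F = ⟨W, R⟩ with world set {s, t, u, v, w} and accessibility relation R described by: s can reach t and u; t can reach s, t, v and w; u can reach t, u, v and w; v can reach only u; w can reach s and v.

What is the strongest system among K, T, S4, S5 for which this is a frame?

Reflexive (axiom T): no — s is not related to itself.
Transitive (axiom 4): no — s R t and t R v, but not s R v.
Euclidean (axiom 5): no — s R t and s R u, but not t R u.
So F validates K; T would additionally require R to be reflexive. The strongest is K.

K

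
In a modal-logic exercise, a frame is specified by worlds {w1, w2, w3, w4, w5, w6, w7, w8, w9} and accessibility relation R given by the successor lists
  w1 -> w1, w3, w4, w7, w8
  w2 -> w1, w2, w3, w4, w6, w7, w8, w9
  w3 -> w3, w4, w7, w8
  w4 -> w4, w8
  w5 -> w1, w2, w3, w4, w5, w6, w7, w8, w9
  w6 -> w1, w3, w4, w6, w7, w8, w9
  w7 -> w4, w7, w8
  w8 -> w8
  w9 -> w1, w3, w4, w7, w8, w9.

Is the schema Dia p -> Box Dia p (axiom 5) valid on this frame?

The schema 5 characterises exactly the Euclidean frames.
Euclidean: no — w1 R w4 and w1 R w3, but not w4 R w3.

No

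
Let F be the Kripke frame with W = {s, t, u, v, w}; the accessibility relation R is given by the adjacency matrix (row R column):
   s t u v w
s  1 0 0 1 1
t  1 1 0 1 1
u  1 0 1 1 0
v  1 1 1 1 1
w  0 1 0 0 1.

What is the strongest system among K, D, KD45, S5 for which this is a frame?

D

Serial (axiom D): yes — every world has a successor (e.g. s R s).
Euclidean (axiom 5): no — s R w and s R v, but not w R v.
Transitive (axiom 4): no — s R v and v R t, but not s R t.
Reflexive (axiom T): yes — every world is R-related to itself.
So F validates K, D; KD45 would additionally require R to be Euclidean and transitive. The strongest is D.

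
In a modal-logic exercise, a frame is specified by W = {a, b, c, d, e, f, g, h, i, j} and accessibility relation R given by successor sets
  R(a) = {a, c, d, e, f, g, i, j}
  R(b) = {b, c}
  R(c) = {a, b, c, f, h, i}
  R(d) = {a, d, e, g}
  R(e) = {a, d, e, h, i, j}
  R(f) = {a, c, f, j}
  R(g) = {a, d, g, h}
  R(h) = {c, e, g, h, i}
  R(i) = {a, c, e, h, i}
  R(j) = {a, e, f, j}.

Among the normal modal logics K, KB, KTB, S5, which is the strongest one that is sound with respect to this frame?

KTB

Symmetric (axiom B): yes — every pair in R has its reverse in R.
Reflexive (axiom T): yes — every world is R-related to itself.
Euclidean (axiom 5): no — a R c and a R d, but not c R d.
So F validates K, KB, KTB; S5 would additionally require R to be Euclidean. The strongest is KTB.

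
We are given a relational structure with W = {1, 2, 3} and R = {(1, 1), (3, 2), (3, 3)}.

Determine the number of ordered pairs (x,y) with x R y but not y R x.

1

Enumerating: (3,2).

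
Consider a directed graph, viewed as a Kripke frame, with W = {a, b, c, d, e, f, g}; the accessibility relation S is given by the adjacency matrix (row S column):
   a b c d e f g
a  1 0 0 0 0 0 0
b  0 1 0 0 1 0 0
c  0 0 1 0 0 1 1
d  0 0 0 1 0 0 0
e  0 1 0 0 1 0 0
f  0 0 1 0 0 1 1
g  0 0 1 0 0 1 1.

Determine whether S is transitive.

Yes

Transitive: yes — every two-step S-path is closed by a direct edge.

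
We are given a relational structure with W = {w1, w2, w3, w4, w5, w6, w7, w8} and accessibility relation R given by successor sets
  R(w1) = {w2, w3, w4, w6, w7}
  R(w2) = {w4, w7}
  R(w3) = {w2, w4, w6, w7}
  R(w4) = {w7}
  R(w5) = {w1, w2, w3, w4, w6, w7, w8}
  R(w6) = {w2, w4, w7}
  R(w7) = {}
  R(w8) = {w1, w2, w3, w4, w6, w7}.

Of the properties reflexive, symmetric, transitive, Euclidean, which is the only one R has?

transitive

Reflexive: no — w1 is not related to itself.
Symmetric: no — w1 R w2 but not w2 R w1.
Transitive: yes — every two-step R-path is closed by a direct edge.
Euclidean: no — w1 R w2 and w1 R w3, but not w2 R w3.
Only transitive holds.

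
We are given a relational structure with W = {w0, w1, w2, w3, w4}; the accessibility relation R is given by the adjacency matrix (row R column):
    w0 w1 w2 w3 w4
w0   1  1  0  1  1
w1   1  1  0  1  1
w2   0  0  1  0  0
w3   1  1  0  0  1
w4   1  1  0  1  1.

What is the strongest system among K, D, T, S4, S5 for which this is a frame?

D

Serial (axiom D): yes — every world has a successor (e.g. w0 R w0).
Reflexive (axiom T): no — w3 is not related to itself.
Transitive (axiom 4): no — w3 R w0 and w0 R w3, but not w3 R w3.
Euclidean (axiom 5): no — w0 R w3 and w0 R w3, but not w3 R w3.
So F validates K, D; T would additionally require R to be reflexive. The strongest is D.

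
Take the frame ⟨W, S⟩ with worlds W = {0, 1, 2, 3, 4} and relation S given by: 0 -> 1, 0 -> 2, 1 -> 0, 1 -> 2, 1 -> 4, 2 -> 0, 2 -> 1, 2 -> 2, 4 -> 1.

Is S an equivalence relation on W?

Reflexive: no — 0 is not related to itself.
Symmetric: yes — every pair in S has its reverse in S.
Transitive: no — 0 S 1 and 1 S 4, but not 0 S 4.
So S is not an equivalence relation.

No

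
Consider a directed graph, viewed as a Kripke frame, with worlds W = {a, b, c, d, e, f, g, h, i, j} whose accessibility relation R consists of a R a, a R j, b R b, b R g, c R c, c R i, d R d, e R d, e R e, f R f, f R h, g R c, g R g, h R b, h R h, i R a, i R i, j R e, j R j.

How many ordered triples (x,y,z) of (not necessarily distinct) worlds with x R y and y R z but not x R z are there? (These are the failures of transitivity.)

8

Enumerating: (a,j,e), (b,g,c), (c,i,a), (f,h,b), (g,c,i), (h,b,g), (i,a,j), (j,e,d).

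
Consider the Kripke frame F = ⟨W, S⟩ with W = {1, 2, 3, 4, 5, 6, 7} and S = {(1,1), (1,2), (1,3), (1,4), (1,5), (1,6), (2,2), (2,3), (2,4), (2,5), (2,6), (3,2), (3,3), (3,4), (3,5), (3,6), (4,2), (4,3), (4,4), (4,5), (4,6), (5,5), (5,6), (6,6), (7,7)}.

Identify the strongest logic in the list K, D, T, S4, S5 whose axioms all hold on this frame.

S4

Serial (axiom D): yes — every world has a successor (e.g. 1 S 1).
Reflexive (axiom T): yes — every world is S-related to itself.
Transitive (axiom 4): yes — every two-step S-path is closed by a direct edge.
Euclidean (axiom 5): no — 1 S 5 and 1 S 2, but not 5 S 2.
So F validates K, D, T, S4; S5 would additionally require S to be Euclidean. The strongest is S4.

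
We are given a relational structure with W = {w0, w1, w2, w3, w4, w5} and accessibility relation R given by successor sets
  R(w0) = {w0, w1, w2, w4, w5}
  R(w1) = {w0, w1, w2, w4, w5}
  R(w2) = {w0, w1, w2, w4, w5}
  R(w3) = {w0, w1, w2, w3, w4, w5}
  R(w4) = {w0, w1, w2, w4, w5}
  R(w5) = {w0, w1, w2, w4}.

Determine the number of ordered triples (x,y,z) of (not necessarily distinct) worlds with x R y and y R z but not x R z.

Enumerating: (w5,w0,w5), (w5,w1,w5), (w5,w2,w5), (w5,w4,w5).

4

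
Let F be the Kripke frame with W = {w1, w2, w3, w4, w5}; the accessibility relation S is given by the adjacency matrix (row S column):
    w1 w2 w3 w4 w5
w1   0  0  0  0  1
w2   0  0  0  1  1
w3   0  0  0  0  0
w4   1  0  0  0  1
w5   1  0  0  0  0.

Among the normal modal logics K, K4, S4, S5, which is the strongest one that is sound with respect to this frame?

Transitive (axiom 4): no — w2 S w4 and w4 S w1, but not w2 S w1.
Reflexive (axiom T): no — w1 is not related to itself.
Euclidean (axiom 5): no — w2 S w5 and w2 S w4, but not w5 S w4.
So F validates K; K4 would additionally require S to be transitive. The strongest is K.

K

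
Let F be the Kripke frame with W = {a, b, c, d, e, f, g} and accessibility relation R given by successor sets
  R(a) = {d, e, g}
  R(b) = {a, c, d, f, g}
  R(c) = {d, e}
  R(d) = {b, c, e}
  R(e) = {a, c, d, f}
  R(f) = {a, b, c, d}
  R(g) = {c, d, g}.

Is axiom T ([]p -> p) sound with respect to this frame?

The schema T characterises exactly the reflexive frames.
Reflexive: no — a is not related to itself.

No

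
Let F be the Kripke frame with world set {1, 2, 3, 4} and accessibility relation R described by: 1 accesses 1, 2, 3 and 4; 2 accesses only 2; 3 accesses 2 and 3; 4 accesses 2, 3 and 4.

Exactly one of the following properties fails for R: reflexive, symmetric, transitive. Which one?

symmetric

Reflexive: yes — every world is R-related to itself.
Symmetric: no — 1 R 2 but not 2 R 1.
Transitive: yes — every two-step R-path is closed by a direct edge.
Only symmetric fails.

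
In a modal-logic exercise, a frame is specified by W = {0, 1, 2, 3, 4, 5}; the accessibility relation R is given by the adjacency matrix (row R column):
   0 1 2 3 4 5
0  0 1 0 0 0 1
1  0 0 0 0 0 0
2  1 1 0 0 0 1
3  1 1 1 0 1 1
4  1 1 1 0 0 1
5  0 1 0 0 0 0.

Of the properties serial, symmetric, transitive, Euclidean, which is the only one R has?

transitive

Serial: no — 1 has no R-successor.
Symmetric: no — 0 R 1 but not 1 R 0.
Transitive: yes — every two-step R-path is closed by a direct edge.
Euclidean: no — 0 R 1 and 0 R 5, but not 1 R 5.
Only transitive holds.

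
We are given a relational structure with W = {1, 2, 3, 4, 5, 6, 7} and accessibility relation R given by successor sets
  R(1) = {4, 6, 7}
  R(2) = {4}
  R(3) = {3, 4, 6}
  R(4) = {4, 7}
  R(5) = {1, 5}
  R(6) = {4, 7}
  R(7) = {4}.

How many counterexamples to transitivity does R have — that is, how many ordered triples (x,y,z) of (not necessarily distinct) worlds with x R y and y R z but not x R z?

7

Enumerating: (2,4,7), (3,4,7), (3,6,7), (5,1,4), (5,1,6), (5,1,7), (7,4,7).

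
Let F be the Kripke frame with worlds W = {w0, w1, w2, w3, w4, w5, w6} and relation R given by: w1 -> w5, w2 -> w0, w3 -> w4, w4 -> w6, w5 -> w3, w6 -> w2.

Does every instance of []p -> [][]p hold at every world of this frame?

Axiom 4 corresponds to the accessibility relation being transitive.
Transitive: no — w1 R w5 and w5 R w3, but not w1 R w3.

No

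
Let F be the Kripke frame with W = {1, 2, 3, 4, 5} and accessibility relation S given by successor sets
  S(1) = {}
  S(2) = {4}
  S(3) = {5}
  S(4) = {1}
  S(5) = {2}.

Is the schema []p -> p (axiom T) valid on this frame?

No

The schema T characterises exactly the reflexive frames.
Reflexive: no — 1 is not related to itself.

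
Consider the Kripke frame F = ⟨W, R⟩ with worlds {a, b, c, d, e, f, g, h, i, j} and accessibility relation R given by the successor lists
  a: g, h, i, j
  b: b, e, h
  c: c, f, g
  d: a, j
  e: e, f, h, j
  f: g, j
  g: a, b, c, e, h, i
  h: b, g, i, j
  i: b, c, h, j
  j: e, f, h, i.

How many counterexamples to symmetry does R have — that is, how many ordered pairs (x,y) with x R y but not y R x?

Enumerating: (a,h), (a,i), (a,j), (b,e), (c,f), (d,a), (d,j), (e,f), (e,h), (f,g), (g,b), (g,e), (g,i), (i,b), (i,c).

15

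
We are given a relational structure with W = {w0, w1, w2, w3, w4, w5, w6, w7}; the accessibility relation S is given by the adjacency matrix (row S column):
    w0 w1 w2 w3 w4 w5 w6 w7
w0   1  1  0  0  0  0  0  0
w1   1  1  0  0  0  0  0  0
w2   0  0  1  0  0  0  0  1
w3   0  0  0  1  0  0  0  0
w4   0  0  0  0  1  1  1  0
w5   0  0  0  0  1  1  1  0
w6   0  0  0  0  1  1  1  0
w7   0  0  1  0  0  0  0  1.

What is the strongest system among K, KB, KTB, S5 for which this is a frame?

Symmetric (axiom B): yes — every pair in S has its reverse in S.
Reflexive (axiom T): yes — every world is S-related to itself.
Euclidean (axiom 5): yes — any two successors of a common world are S-related.
So F validates K, KB, KTB, S5. The strongest is S5.

S5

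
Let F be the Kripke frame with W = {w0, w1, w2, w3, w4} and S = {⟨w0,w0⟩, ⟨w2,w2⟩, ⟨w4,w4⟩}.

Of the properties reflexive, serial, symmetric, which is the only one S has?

Reflexive: no — w1 is not related to itself.
Serial: no — w1 has no S-successor.
Symmetric: yes — every pair in S has its reverse in S.
Only symmetric holds.

symmetric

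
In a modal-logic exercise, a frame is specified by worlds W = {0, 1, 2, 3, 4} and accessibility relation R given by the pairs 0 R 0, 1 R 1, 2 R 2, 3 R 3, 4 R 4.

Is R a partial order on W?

Yes

Reflexive: yes — every world is R-related to itself.
Transitive: yes — every two-step R-path is closed by a direct edge.
Antisymmetric: yes — no distinct pair is related both ways.
So R is a partial order.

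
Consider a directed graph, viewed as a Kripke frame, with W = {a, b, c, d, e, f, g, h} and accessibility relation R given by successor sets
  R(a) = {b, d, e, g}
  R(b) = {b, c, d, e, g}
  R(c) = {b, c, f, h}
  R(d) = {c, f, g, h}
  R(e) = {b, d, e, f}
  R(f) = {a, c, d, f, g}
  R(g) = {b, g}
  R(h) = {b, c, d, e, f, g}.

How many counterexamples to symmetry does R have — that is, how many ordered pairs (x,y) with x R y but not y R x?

Enumerating: (a,b), (a,d), (a,e), (a,g), (b,d), (d,c), (d,g), (e,d), (e,f), (f,a), (f,g), (h,b), (h,e), (h,f), (h,g).

15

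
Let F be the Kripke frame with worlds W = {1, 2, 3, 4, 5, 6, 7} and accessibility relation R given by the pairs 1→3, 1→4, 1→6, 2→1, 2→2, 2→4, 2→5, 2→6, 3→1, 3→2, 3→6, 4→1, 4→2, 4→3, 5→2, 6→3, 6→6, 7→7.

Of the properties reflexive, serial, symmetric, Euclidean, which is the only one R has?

Reflexive: no — 1 is not related to itself.
Serial: yes — every world has a successor (e.g. 1 R 3).
Symmetric: no — 1 R 6 but not 6 R 1.
Euclidean: no — 1 R 3 and 1 R 4, but not 3 R 4.
Only serial holds.

serial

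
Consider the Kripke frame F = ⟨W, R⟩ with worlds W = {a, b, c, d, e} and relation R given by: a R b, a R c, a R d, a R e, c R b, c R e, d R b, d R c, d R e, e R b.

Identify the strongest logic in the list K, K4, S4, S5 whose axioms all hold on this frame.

K4

Transitive (axiom 4): yes — every two-step R-path is closed by a direct edge.
Reflexive (axiom T): no — a is not related to itself.
Euclidean (axiom 5): no — a R b and a R c, but not b R c.
So F validates K, K4; S4 would additionally require R to be reflexive. The strongest is K4.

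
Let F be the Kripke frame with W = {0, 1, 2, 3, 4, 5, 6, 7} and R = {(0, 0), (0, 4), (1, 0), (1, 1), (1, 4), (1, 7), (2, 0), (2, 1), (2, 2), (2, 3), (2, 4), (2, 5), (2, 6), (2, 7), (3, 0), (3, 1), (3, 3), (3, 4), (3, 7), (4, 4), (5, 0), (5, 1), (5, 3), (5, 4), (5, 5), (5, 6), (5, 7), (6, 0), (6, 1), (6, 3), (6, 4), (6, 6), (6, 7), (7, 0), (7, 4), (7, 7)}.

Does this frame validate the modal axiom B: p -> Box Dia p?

No

The schema B characterises exactly the symmetric frames.
Symmetric: no — 0 R 4 but not 4 R 0.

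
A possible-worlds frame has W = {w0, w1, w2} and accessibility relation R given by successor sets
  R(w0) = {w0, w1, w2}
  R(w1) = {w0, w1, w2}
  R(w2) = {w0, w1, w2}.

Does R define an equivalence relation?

Yes

Reflexive: yes — every world is R-related to itself.
Symmetric: yes — every pair in R has its reverse in R.
Transitive: yes — every two-step R-path is closed by a direct edge.
So R is an equivalence relation.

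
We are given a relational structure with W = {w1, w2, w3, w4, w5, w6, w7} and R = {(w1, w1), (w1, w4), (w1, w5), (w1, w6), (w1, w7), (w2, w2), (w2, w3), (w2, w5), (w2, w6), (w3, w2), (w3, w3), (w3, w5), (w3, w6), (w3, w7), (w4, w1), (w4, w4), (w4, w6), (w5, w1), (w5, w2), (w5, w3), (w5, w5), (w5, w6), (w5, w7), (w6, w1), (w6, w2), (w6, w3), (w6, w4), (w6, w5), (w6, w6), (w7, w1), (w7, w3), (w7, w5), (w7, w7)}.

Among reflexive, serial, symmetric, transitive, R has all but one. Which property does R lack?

transitive

Reflexive: yes — every world is R-related to itself.
Serial: yes — every world has a successor (e.g. w1 R w1).
Symmetric: yes — every pair in R has its reverse in R.
Transitive: no — w1 R w5 and w5 R w2, but not w1 R w2.
Only transitive fails.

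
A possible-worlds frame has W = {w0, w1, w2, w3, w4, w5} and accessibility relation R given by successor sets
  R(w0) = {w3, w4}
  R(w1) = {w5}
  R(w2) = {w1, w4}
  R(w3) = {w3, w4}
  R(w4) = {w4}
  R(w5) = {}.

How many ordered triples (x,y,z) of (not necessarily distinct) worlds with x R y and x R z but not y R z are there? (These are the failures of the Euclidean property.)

Enumerating: (w0,w4,w3), (w1,w5,w5), (w2,w1,w1), (w2,w1,w4), (w2,w4,w1), (w3,w4,w3).

6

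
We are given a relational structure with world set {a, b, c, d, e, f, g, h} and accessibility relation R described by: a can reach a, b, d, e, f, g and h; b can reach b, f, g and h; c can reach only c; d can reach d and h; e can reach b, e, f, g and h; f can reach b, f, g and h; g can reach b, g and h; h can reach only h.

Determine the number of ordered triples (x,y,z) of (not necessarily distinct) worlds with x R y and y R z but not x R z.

Enumerating: (g,b,f).

1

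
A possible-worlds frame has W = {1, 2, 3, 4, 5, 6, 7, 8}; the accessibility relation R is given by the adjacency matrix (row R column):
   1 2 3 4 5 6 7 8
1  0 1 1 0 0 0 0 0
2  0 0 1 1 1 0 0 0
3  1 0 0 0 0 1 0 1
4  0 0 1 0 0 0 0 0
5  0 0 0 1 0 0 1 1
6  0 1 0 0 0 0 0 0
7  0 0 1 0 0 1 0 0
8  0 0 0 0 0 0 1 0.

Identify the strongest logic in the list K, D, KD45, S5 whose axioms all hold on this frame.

Serial (axiom D): yes — every world has a successor (e.g. 1 R 2).
Euclidean (axiom 5): no — 1 R 3 and 1 R 2, but not 3 R 2.
Transitive (axiom 4): no — 1 R 2 and 2 R 4, but not 1 R 4.
Reflexive (axiom T): no — 1 is not related to itself.
So F validates K, D; KD45 would additionally require R to be Euclidean and transitive. The strongest is D.

D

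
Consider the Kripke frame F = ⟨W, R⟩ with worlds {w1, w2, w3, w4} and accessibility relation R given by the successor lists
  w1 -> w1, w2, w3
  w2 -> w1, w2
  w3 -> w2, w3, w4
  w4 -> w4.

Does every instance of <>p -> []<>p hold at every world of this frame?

No

By correspondence theory, 5 is valid on a frame iff R is Euclidean.
Euclidean: no — w1 R w2 and w1 R w3, but not w2 R w3.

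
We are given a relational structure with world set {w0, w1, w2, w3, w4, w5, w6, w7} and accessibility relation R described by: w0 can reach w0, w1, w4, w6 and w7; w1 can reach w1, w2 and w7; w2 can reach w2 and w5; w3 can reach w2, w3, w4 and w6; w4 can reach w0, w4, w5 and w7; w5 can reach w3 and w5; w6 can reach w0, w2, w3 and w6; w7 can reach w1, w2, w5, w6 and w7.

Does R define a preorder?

Reflexive: yes — every world is R-related to itself.
Transitive: no — w0 R w1 and w1 R w2, but not w0 R w2.
So R is not a preorder.

No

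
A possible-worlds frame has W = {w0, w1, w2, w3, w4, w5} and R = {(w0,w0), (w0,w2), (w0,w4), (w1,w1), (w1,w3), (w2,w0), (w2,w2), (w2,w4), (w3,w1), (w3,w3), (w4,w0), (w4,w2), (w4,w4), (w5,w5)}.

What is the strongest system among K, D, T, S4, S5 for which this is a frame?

Serial (axiom D): yes — every world has a successor (e.g. w0 R w0).
Reflexive (axiom T): yes — every world is R-related to itself.
Transitive (axiom 4): yes — every two-step R-path is closed by a direct edge.
Euclidean (axiom 5): yes — any two successors of a common world are R-related.
So F validates K, D, T, S4, S5. The strongest is S5.

S5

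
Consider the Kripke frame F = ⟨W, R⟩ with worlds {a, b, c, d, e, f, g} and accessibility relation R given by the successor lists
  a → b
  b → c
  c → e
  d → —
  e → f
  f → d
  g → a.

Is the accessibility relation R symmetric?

Symmetric: no — a R b but not b R a.

No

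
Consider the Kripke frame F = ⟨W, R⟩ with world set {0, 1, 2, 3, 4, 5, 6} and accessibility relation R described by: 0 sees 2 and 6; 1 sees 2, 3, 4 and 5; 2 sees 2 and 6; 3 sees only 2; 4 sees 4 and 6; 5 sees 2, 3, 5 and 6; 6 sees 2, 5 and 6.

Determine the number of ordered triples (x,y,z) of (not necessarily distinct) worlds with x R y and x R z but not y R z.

Enumerating: (1,2,3), (1,2,4), (1,2,5), (1,3,3), (1,3,4), (1,3,5), (1,4,2), (1,4,3), (1,4,5), (1,5,4), (4,6,4), (5,2,3), (5,2,5), (5,3,3), (5,3,5), (5,3,6), (5,6,3), (6,2,5).

18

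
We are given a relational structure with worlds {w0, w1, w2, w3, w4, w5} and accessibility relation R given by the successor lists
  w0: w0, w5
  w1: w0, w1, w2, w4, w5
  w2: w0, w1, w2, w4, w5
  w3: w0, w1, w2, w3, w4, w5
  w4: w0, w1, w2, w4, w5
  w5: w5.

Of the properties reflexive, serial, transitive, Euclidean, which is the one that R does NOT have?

Reflexive: yes — every world is R-related to itself.
Serial: yes — every world has a successor (e.g. w0 R w0).
Transitive: yes — every two-step R-path is closed by a direct edge.
Euclidean: no — w1 R w0 and w1 R w2, but not w0 R w2.
Only Euclidean fails.

Euclidean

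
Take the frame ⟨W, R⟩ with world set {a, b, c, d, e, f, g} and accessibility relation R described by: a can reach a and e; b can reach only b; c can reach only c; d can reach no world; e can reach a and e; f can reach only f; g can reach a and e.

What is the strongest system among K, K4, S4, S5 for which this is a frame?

K4

Transitive (axiom 4): yes — every two-step R-path is closed by a direct edge.
Reflexive (axiom T): no — d is not related to itself.
Euclidean (axiom 5): yes — any two successors of a common world are R-related.
So F validates K, K4; S4 would additionally require R to be reflexive. The strongest is K4.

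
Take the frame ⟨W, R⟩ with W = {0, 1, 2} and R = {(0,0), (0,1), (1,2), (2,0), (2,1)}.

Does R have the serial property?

Serial: yes — every world has a successor (e.g. 0 R 0).

Yes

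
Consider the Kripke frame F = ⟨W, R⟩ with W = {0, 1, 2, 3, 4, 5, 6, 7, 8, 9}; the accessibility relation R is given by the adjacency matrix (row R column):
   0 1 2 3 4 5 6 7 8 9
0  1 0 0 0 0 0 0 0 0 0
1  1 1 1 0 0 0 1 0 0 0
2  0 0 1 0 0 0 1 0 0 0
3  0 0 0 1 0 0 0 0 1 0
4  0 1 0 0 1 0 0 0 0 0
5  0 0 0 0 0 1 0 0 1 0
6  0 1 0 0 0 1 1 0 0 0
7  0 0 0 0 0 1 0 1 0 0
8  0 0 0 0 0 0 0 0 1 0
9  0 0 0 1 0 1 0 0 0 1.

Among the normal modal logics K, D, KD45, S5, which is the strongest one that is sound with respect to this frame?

Serial (axiom D): yes — every world has a successor (e.g. 0 R 0).
Euclidean (axiom 5): no — 1 R 0 and 1 R 2, but not 0 R 2.
Transitive (axiom 4): no — 1 R 6 and 6 R 5, but not 1 R 5.
Reflexive (axiom T): yes — every world is R-related to itself.
So F validates K, D; KD45 would additionally require R to be Euclidean and transitive. The strongest is D.

D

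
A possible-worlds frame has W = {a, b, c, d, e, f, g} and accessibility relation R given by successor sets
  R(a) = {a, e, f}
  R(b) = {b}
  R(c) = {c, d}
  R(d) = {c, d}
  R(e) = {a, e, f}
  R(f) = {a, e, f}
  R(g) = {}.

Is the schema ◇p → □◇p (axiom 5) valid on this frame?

Axiom 5 corresponds to the accessibility relation being Euclidean.
Euclidean: yes — any two successors of a common world are R-related.

Yes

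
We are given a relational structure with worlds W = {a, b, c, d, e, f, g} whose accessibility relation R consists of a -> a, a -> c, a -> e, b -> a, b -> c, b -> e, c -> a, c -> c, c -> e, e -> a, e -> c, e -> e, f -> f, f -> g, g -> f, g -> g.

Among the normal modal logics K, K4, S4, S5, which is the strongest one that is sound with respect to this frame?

K4

Transitive (axiom 4): yes — every two-step R-path is closed by a direct edge.
Reflexive (axiom T): no — b is not related to itself.
Euclidean (axiom 5): yes — any two successors of a common world are R-related.
So F validates K, K4; S4 would additionally require R to be reflexive. The strongest is K4.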